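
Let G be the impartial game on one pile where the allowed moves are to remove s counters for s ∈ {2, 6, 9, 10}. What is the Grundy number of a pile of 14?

Compute g(0), g(1), … for moves {2, 6, 9, 10}:
k:     0  1  2  3  4  5  6  7  8  9 10 11 12 13 14
g(k):  0  0  1  1  0  0  1  1  0  2  1  3  0  2  1
So g(14) = 1.

1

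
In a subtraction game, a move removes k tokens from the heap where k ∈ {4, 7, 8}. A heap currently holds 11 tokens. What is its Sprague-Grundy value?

2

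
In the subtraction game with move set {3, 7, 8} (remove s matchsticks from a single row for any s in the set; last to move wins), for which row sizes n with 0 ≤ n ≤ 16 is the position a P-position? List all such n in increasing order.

0, 1, 2, 6, 11, 12, 16

Grundy values for subtraction set {3, 7, 8}:
k:     0  1  2  3  4  5  6  7  8  9 10 11 12 13 14 15 16
g(k):  0  0  0  1  1  1  0  2  2  1  3  0  0  2  1  1  0
The P-positions (g = 0) in 0..16 are 0, 1, 2, 6, 11, 12, 16.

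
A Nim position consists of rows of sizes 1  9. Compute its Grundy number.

8

Compute the nim-sum pairwise:
1 XOR 9 = 8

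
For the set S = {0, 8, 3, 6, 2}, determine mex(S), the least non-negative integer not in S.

0 is in the set but 1 is not, so the mex is 1.

1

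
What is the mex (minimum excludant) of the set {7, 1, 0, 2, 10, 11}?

3

The values 0, 1, 2 are all present; 3 is the first non-negative integer missing from the set.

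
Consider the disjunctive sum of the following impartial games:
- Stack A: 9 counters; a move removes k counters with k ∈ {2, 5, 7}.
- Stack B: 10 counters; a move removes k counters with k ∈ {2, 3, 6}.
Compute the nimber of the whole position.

For stack A, compute g(0), g(1), … with moves {2, 5, 7}:
g(0) = mex{} = 0
g(1) = mex{} = 0
g(2) = mex{0} = 1
g(3) = mex{0} = 1
g(4) = mex{1} = 0
g(5) = mex{0,1} = 2
g(6) = mex{0} = 1
g(7) = mex{0,1,2} = 3
g(8) = mex{0,1} = 2
g(9) = mex{0,1,3} = 2
So g(9) = 2.
Build the Grundy sequence for stack B with g(k) = mex{g(k−s) : s ∈ {2, 3, 6}, s ≤ k}:
g(0) = mex{} = 0
g(1) = mex{} = 0
g(2) = mex{0} = 1
g(3) = mex{0} = 1
g(4) = mex{0,1} = 2
g(5) = mex{1} = 0
g(6) = mex{0,1,2} = 3
g(7) = mex{0,2} = 1
g(8) = mex{0,1,3} = 2
g(9) = mex{1,3} = 0
g(10) = mex{1,2} = 0
So g(10) = 0.
The value of a disjunctive sum is the nim-sum of the parts.
Combined value = 2 ⊕ 0 = 2.

2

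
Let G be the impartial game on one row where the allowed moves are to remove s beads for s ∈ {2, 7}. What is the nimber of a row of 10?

0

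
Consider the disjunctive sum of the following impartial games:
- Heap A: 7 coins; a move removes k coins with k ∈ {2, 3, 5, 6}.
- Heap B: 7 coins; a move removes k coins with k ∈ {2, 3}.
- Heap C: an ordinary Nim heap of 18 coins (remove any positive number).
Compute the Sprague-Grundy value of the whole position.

16

Grundy values for heap A (subtraction set {2, 3, 5, 6}):
g(0) = mex{} = 0
g(1) = mex{} = 0
g(2) = mex{0} = 1
g(3) = mex{0} = 1
g(4) = mex{0,1} = 2
g(5) = mex{0,1} = 2
g(6) = mex{0,1,2} = 3
g(7) = mex{0,1,2} = 3
So g(7) = 3.
Grundy values for heap B (subtraction set {2, 3}):
g(0) = mex{} = 0
g(1) = mex{} = 0
g(2) = mex{0} = 1
g(3) = mex{0} = 1
g(4) = mex{0,1} = 2
g(5) = mex{1} = 0
g(6) = mex{1,2} = 0
g(7) = mex{0,2} = 1
So g(7) = 1.
Heap C is a plain Nim heap of size 18, so its Grundy value is 18.
By the Sprague-Grundy theorem, the Grundy value of a sum of independent games is the XOR of the component values.
Combined value = 3 ⊕ 1 ⊕ 18 = 16.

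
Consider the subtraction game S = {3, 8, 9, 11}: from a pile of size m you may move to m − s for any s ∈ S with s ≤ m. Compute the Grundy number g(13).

Compute g(0), g(1), … for moves {3, 8, 9, 11}:
k:     0  1  2  3  4  5  6  7  8  9 10 11 12 13
g(k):  0  0  0  1  1  1  0  0  2  1  1  3  2  2
So g(13) = 2.

2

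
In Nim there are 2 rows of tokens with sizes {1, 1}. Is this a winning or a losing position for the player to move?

Losing position

Compute the nim-sum pairwise:
1 XOR 1 = 0
The nim-sum is 0, so this is a P-position: the player to move is in a losing position under optimal play.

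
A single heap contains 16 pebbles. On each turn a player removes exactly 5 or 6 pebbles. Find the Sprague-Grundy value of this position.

Compute g(0), g(1), … for moves {5, 6}:
k:     0  1  2  3  4  5  6  7  8  9 10 11 12 13 14 15 16
g(k):  0  0  0  0  0  1  1  1  1  1  2  0  0  0  0  0  1
So g(16) = 1.

1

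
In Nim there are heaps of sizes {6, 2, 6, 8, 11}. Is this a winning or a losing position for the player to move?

Winning position

Compute the nim-sum pairwise:
6 ^ 2 = 4
4 ^ 6 = 2
2 ^ 8 = 10
10 ^ 11 = 1
The nim-sum is 1 ≠ 0, so this is an N-position: the player to move can win.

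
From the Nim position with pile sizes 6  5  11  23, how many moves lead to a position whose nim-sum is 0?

1

Bitwise XOR of the heap sizes:
  00110  (6)
  00101  (5)
  01011  (11)
  10111  (23)
  -----
  11111  (31)
The overall nim-sum is X = 31. A pile of size p has a winning move iff p XOR X < p (reduce it to p XOR X).
  6: 6 XOR 31 = 25 ≥ 6 — no move.
  5: 5 XOR 31 = 26 ≥ 5 — no move.
  11: 11 XOR 31 = 20 ≥ 11 — no move.
  23: 23 XOR 31 = 8 < 23 — winning move (to 8).
That gives 1 winning move.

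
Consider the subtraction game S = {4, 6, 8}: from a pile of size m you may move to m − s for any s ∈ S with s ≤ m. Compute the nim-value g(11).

2

Compute g(0), g(1), … for moves {4, 6, 8}:
g(0) = mex{} = 0
g(1) = mex{} = 0
g(2) = mex{} = 0
g(3) = mex{} = 0
g(4) = mex{0} = 1
g(5) = mex{0} = 1
g(6) = mex{0} = 1
g(7) = mex{0} = 1
g(8) = mex{0,1} = 2
g(9) = mex{0,1} = 2
g(10) = mex{0,1} = 2
g(11) = mex{0,1} = 2
So g(11) = 2.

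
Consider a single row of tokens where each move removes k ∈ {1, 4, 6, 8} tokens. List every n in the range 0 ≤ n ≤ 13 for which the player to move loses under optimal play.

Compute g(0), g(1), … for moves {1, 4, 6, 8}:
k:     0  1  2  3  4  5  6  7  8  9 10 11 12 13
g(k):  0  1  0  1  2  0  1  0  1  2  3  2  0  1
The P-positions (g = 0) in 0..13 are 0, 2, 5, 7, 12.

0, 2, 5, 7, 12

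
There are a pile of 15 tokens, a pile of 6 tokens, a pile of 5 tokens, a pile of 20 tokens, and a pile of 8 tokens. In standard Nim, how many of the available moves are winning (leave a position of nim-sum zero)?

1

Bitwise XOR of the heap sizes:
  01111  (15)
  00110  (6)
  00101  (5)
  10100  (20)
  01000  (8)
  -----
  10000  (16)
The overall nim-sum is X = 16. A pile of size p has a winning move iff p XOR X < p (reduce it to p XOR X).
  15: 15 XOR 16 = 31 ≥ 15 — no move.
  6: 6 XOR 16 = 22 ≥ 6 — no move.
  5: 5 XOR 16 = 21 ≥ 5 — no move.
  20: 20 XOR 16 = 4 < 20 — winning move (to 4).
  8: 8 XOR 16 = 24 ≥ 8 — no move.
That gives 1 winning move.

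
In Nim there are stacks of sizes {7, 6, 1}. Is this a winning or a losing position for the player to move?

Compute the nim-sum pairwise:
7 ^ 6 = 1
1 ^ 1 = 0
The nim-sum is 0, so this is a P-position: the player to move is in a losing position under optimal play.

Losing position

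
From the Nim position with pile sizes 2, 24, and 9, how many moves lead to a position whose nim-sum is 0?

Compute the nim-sum pairwise:
2 ^ 24 = 26
26 ^ 9 = 19
The overall nim-sum is X = 19. A pile of size p has a winning move iff p XOR X < p (reduce it to p XOR X).
  2: 2 XOR 19 = 17 ≥ 2 — no move.
  24: 24 XOR 19 = 11 < 24 — winning move (to 11).
  9: 9 XOR 19 = 26 ≥ 9 — no move.
That gives 1 winning move.

1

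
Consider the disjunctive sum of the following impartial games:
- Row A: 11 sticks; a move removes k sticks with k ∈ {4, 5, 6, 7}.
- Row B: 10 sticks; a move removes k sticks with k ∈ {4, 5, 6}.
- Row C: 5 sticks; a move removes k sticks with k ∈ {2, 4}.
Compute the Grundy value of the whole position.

2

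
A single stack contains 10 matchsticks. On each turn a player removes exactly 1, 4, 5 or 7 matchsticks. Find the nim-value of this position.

0

Grundy values for subtraction set {1, 4, 5, 7}:
g(0) = mex{} = 0
g(1) = mex{0} = 1
g(2) = mex{1} = 0
g(3) = mex{0} = 1
g(4) = mex{0,1} = 2
g(5) = mex{0,1,2} = 3
g(6) = mex{0,1,3} = 2
g(7) = mex{0,1,2} = 3
g(8) = mex{1,2,3} = 0
g(9) = mex{0,2,3} = 1
g(10) = mex{1,2,3} = 0
So g(10) = 0.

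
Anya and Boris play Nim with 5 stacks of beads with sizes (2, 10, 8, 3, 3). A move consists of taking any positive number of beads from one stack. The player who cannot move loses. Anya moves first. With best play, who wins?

Compute the nim-sum pairwise:
2 ^ 10 = 8
8 ^ 8 = 0
0 ^ 3 = 3
3 ^ 3 = 0
The nim-sum is 0, so this is a P-position: the player to move is in a losing position under optimal play; Anya is about to move from it and so loses — Boris wins.

Boris wins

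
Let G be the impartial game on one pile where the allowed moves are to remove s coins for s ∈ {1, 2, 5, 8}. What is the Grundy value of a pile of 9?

0

Grundy values for subtraction set {1, 2, 5, 8}:
k:     0  1  2  3  4  5  6  7  8  9
g(k):  0  1  2  0  1  2  0  1  2  0
So g(9) = 0.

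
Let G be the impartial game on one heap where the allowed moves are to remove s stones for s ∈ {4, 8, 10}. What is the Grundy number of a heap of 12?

3

Build the Grundy sequence with g(k) = mex{g(k−s) : s ∈ {4, 8, 10}, s ≤ k}:
k:     0  1  2  3  4  5  6  7  8  9 10 11 12
g(k):  0  0  0  0  1  1  1  1  2  2  2  2  3
So g(12) = 3.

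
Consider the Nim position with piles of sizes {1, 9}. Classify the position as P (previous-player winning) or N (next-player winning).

N-position

Compute the nim-sum pairwise:
1 ⊕ 9 = 8
The nim-sum is 8 ≠ 0, so this is an N-position: the player to move can win.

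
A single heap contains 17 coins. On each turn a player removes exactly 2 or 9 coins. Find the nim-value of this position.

1

Grundy values for subtraction set {2, 9}:
k:     0  1  2  3  4  5  6  7  8  9 10 11 12 13 14 15 16 17
g(k):  0  0  1  1  0  0  1  1  0  2  1  0  0  1  1  0  0  1
So g(17) = 1.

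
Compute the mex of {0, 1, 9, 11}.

2

The values 0, 1 are all present; 2 is the first non-negative integer missing from the set.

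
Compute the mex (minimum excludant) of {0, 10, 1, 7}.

The values 0, 1 are all present; 2 is the first non-negative integer missing from the set.

2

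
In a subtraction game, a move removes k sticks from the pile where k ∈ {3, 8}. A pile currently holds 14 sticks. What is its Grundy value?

1

Compute g(0), g(1), … for moves {3, 8}:
g(0) = mex{} = 0
g(1) = mex{} = 0
g(2) = mex{} = 0
g(3) = mex{0} = 1
g(4) = mex{0} = 1
g(5) = mex{0} = 1
g(6) = mex{1} = 0
g(7) = mex{1} = 0
g(8) = mex{0,1} = 2
g(9) = mex{0} = 1
g(10) = mex{0} = 1
g(11) = mex{1,2} = 0
g(12) = mex{1} = 0
g(13) = mex{1} = 0
g(14) = mex{0} = 1
So g(14) = 1.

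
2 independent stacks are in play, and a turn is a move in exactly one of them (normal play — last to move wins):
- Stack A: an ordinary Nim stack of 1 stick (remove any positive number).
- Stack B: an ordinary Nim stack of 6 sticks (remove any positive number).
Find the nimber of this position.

Stack A is a plain Nim stack of size 1, so its Grundy value is 1.
Stack B is a plain Nim stack of size 6, so its Grundy value is 6.
By the Sprague-Grundy theorem, the Grundy value of a sum of independent games is the XOR of the component values.
Combined value = 1 ⊕ 6 = 7.

7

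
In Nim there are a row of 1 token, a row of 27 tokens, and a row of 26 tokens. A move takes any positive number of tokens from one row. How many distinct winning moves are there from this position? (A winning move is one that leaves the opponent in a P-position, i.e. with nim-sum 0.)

In binary:
  00001  (1)
  11011  (27)
  11010  (26)
  -----
  00000  (0)
The nim-sum is already 0, so every move leaves a nonzero nim-sum — there are no winning moves.

0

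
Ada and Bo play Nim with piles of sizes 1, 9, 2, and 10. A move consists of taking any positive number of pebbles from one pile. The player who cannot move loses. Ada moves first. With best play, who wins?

Bo wins

Nim-sum: 1 ^ 9 ^ 2 ^ 10 = 0.
The nim-sum is 0, so this is a P-position: the player to move is in a losing position under optimal play; Ada is about to move from it and so loses — Bo wins.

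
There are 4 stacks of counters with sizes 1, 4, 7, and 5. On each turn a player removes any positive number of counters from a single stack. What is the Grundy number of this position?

7

Compute the nim-sum pairwise:
1 ⊕ 4 = 5
5 ⊕ 7 = 2
2 ⊕ 5 = 7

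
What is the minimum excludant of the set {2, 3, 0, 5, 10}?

0 is in the set but 1 is not, so the mex is 1.

1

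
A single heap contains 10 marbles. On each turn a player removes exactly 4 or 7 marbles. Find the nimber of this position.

2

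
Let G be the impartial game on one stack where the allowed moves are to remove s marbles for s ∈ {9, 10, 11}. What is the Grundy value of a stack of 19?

2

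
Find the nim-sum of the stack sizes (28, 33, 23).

42

Bitwise XOR of the heap sizes:
  011100  (28)
  100001  (33)
  010111  (23)
  ------
  101010  (42)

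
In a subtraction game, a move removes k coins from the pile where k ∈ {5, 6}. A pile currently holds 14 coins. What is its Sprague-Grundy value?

0

Grundy values for subtraction set {5, 6}:
g(0) = mex{} = 0
g(1) = mex{} = 0
g(2) = mex{} = 0
g(3) = mex{} = 0
g(4) = mex{} = 0
g(5) = mex{0} = 1
g(6) = mex{0} = 1
g(7) = mex{0} = 1
g(8) = mex{0} = 1
g(9) = mex{0} = 1
g(10) = mex{0,1} = 2
g(11) = mex{1} = 0
g(12) = mex{1} = 0
g(13) = mex{1} = 0
g(14) = mex{1} = 0
So g(14) = 0.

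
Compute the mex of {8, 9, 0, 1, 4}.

2

The values 0, 1 are all present; 2 is the first non-negative integer missing from the set.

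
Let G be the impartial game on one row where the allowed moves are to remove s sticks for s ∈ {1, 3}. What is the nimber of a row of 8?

Compute g(0), g(1), … for moves {1, 3}:
g(0) = mex{} = 0
g(1) = mex{0} = 1
g(2) = mex{1} = 0
g(3) = mex{0} = 1
g(4) = mex{1} = 0
g(5) = mex{0} = 1
g(6) = mex{1} = 0
g(7) = mex{0} = 1
g(8) = mex{1} = 0
So g(8) = 0.

0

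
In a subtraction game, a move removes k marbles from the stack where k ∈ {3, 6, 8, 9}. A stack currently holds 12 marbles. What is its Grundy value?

Compute g(0), g(1), … for moves {3, 6, 8, 9}:
g(0) = mex{} = 0
g(1) = mex{} = 0
g(2) = mex{} = 0
g(3) = mex{0} = 1
g(4) = mex{0} = 1
g(5) = mex{0} = 1
g(6) = mex{0,1} = 2
g(7) = mex{0,1} = 2
g(8) = mex{0,1} = 2
g(9) = mex{0,1,2} = 3
g(10) = mex{0,1,2} = 3
g(11) = mex{0,1,2} = 3
g(12) = mex{1,2,3} = 0
So g(12) = 0.

0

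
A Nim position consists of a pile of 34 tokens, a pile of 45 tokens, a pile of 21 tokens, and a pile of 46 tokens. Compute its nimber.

52

In binary:
  100010  (34)
  101101  (45)
  010101  (21)
  101110  (46)
  ------
  110100  (52)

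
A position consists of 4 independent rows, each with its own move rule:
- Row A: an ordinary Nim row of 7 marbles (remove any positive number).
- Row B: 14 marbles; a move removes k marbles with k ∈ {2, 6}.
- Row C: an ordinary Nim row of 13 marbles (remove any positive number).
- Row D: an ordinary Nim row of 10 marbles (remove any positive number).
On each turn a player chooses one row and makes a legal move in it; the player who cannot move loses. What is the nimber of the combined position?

Row A is a plain Nim row of size 7, so its Grundy value is 7.
Grundy values for row B (subtraction set {2, 6}):
k:     0  1  2  3  4  5  6  7  8  9 10 11 12 13 14
g(k):  0  0  1  1  0  0  1  1  0  0  1  1  0  0  1
So g(14) = 1.
Row C is a plain Nim row of size 13, so its Grundy value is 13.
Row D is a plain Nim row of size 10, so its Grundy value is 10.
By the Sprague-Grundy theorem, the Grundy value of a sum of independent games is the XOR of the component values.
Combined value = 7 ⊕ 1 ⊕ 13 ⊕ 10 = 1.

1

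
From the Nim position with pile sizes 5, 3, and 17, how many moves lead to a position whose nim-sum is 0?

Compute the nim-sum pairwise:
5 ^ 3 = 6
6 ^ 17 = 23
The overall nim-sum is X = 23. A pile of size p has a winning move iff p XOR X < p (reduce it to p XOR X).
  5: 5 XOR 23 = 18 ≥ 5 — no move.
  3: 3 XOR 23 = 20 ≥ 3 — no move.
  17: 17 XOR 23 = 6 < 17 — winning move (to 6).
That gives 1 winning move.

1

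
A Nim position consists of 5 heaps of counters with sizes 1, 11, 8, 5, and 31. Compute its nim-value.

Write each in binary and XOR column by column:
  00001  (1)
  01011  (11)
  01000  (8)
  00101  (5)
  11111  (31)
  -----
  11000  (24)

24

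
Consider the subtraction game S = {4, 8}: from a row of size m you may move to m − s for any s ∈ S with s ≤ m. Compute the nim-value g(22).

2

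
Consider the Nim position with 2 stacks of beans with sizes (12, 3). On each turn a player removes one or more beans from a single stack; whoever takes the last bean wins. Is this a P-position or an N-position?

N-position

Nim-sum: 12 XOR 3 = 15.
The nim-sum is 15 ≠ 0, so this is an N-position: the player to move can win.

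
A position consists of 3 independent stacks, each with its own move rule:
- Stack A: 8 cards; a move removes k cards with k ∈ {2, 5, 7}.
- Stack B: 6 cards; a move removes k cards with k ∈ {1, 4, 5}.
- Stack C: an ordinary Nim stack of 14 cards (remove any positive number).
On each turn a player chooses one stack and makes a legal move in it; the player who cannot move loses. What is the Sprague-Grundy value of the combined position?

Grundy values for stack A (subtraction set {2, 5, 7}):
k:     0  1  2  3  4  5  6  7  8
g(k):  0  0  1  1  0  2  1  3  2
So g(8) = 2.
Build the Grundy sequence for stack B with g(k) = mex{g(k−s) : s ∈ {1, 4, 5}, s ≤ k}:
k:     0  1  2  3  4  5  6
g(k):  0  1  0  1  2  3  2
So g(6) = 2.
Stack C is a plain Nim stack of size 14, so its Grundy value is 14.
By the Sprague-Grundy theorem, the Grundy value of a sum of independent games is the XOR of the component values.
Combined value = 2 XOR 2 XOR 14 = 14.

14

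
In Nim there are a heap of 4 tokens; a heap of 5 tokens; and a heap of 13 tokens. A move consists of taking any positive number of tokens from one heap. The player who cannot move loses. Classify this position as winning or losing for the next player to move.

Write each in binary and XOR column by column:
  0100  (4)
  0101  (5)
  1101  (13)
  ----
  1100  (12)
The nim-sum is 12 ≠ 0, so this is an N-position: the player to move can win.

Winning position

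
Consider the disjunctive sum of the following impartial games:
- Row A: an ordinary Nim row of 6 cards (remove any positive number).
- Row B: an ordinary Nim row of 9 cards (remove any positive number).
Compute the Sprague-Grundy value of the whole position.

15

Row A is a plain Nim row of size 6, so its Grundy value is 6.
Row B is a plain Nim row of size 9, so its Grundy value is 9.
The value of a disjunctive sum is the nim-sum of the parts.
Combined value = 6 XOR 9 = 15.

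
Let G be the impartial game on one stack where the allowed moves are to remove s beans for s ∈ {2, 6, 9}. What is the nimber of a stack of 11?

3

Grundy values for subtraction set {2, 6, 9}:
g(0) = mex{} = 0
g(1) = mex{} = 0
g(2) = mex{0} = 1
g(3) = mex{0} = 1
g(4) = mex{1} = 0
g(5) = mex{1} = 0
g(6) = mex{0} = 1
g(7) = mex{0} = 1
g(8) = mex{1} = 0
g(9) = mex{0,1} = 2
g(10) = mex{0} = 1
g(11) = mex{0,1,2} = 3
So g(11) = 3.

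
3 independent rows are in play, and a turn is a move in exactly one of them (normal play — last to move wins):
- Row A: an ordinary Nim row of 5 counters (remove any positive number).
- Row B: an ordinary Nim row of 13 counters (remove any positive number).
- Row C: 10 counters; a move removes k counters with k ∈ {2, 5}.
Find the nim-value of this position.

Row A is a plain Nim row of size 5, so its Grundy value is 5.
Row B is a plain Nim row of size 13, so its Grundy value is 13.
For row C, compute g(0), g(1), … with moves {2, 5}:
g(0) = mex{} = 0
g(1) = mex{} = 0
g(2) = mex{0} = 1
g(3) = mex{0} = 1
g(4) = mex{1} = 0
g(5) = mex{0,1} = 2
g(6) = mex{0} = 1
g(7) = mex{1,2} = 0
g(8) = mex{1} = 0
g(9) = mex{0} = 1
g(10) = mex{0,2} = 1
So g(10) = 1.
The value of a disjunctive sum is the nim-sum of the parts.
Combined value = 5 XOR 13 XOR 1 = 9.

9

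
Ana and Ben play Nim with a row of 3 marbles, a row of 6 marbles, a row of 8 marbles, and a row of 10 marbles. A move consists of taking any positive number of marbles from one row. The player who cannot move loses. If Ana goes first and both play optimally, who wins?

Ana wins

Nim-sum: 3 ^ 6 ^ 8 ^ 10 = 7.
The nim-sum is 7 ≠ 0, so this is an N-position: the player to move can win; Ana has a winning move.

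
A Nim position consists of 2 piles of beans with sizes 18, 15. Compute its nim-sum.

Nim-sum: 18 ⊕ 15 = 29.

29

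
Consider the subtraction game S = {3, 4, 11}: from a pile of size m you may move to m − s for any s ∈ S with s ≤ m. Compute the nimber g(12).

1

Compute g(0), g(1), … for moves {3, 4, 11}:
g(0) = mex{} = 0
g(1) = mex{} = 0
g(2) = mex{} = 0
g(3) = mex{0} = 1
g(4) = mex{0} = 1
g(5) = mex{0} = 1
g(6) = mex{0,1} = 2
g(7) = mex{1} = 0
g(8) = mex{1} = 0
g(9) = mex{1,2} = 0
g(10) = mex{0,2} = 1
g(11) = mex{0} = 1
g(12) = mex{0} = 1
So g(12) = 1.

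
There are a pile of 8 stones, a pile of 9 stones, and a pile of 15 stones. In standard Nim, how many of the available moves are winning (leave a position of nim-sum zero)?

3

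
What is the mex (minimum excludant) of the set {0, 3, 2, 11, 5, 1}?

4

The values 0, 1, 2, 3 are all present; 4 is the first non-negative integer missing from the set.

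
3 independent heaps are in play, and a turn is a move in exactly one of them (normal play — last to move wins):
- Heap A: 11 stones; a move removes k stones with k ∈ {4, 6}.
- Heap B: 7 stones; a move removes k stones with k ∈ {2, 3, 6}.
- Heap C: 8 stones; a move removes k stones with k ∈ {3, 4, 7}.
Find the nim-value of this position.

3

For heap A, compute g(0), g(1), … with moves {4, 6}:
k:     0  1  2  3  4  5  6  7  8  9 10 11
g(k):  0  0  0  0  1  1  1  1  2  2  0  0
So g(11) = 0.
Build the Grundy sequence for heap B with g(k) = mex{g(k−s) : s ∈ {2, 3, 6}, s ≤ k}:
k:     0  1  2  3  4  5  6  7
g(k):  0  0  1  1  2  0  3  1
So g(7) = 1.
Grundy values for heap C (subtraction set {3, 4, 7}):
k:     0  1  2  3  4  5  6  7  8
g(k):  0  0  0  1  1  1  2  2  2
So g(8) = 2.
The value of a disjunctive sum is the nim-sum of the parts.
Combined value = 0 ⊕ 1 ⊕ 2 = 3.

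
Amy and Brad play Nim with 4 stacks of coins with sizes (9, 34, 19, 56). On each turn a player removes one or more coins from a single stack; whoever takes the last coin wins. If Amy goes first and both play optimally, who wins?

Brad wins

Nim-sum: 9 ⊕ 34 ⊕ 19 ⊕ 56 = 0.
The nim-sum is 0, so this is a P-position: the player to move is in a losing position under optimal play; Amy is about to move from it and so loses — Brad wins.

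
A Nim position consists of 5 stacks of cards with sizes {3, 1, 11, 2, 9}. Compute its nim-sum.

2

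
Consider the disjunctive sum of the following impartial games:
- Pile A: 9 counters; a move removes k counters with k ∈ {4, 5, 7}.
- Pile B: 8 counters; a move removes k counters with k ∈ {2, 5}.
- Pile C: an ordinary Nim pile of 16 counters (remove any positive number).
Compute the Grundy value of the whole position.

18

Build the Grundy sequence for pile A with g(k) = mex{g(k−s) : s ∈ {4, 5, 7}, s ≤ k}:
g(0) = mex{} = 0
g(1) = mex{} = 0
g(2) = mex{} = 0
g(3) = mex{} = 0
g(4) = mex{0} = 1
g(5) = mex{0} = 1
g(6) = mex{0} = 1
g(7) = mex{0} = 1
g(8) = mex{0,1} = 2
g(9) = mex{0,1} = 2
So g(9) = 2.
For pile B, compute g(0), g(1), … with moves {2, 5}:
k:     0  1  2  3  4  5  6  7  8
g(k):  0  0  1  1  0  2  1  0  0
So g(8) = 0.
Pile C is a plain Nim pile of size 16, so its Grundy value is 16.
The value of a disjunctive sum is the nim-sum of the parts.
Combined value = 2 XOR 0 XOR 16 = 18.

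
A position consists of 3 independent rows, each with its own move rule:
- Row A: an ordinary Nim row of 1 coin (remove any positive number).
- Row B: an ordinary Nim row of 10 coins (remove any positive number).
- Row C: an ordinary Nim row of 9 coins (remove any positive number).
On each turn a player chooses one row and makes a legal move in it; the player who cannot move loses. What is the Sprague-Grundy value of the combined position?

2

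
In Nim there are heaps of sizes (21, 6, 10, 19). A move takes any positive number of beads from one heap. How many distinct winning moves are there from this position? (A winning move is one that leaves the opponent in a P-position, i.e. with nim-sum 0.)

Compute the nim-sum pairwise:
21 ⊕ 6 = 19
19 ⊕ 10 = 25
25 ⊕ 19 = 10
The overall nim-sum is X = 10. A heap of size p has a winning move iff p XOR X < p (reduce it to p XOR X).
  21: 21 XOR 10 = 31 ≥ 21 — no move.
  6: 6 XOR 10 = 12 ≥ 6 — no move.
  10: 10 XOR 10 = 0 < 10 — winning move (to 0).
  19: 19 XOR 10 = 25 ≥ 19 — no move.
That gives 1 winning move.

1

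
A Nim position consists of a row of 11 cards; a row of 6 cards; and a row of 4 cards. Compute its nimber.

9

In binary:
  1011  (11)
  0110  (6)
  0100  (4)
  ----
  1001  (9)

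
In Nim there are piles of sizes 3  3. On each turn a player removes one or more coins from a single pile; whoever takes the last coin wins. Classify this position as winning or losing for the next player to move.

Compute the nim-sum pairwise:
3 ⊕ 3 = 0
The nim-sum is 0, so this is a P-position: the player to move is in a losing position under optimal play.

Losing position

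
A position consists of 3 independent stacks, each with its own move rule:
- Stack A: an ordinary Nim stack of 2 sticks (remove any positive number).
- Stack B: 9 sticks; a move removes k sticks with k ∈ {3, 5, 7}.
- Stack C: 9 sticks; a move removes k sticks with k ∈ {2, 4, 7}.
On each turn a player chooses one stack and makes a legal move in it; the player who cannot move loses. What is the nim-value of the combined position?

1

Stack A is a plain Nim stack of size 2, so its Grundy value is 2.
Build the Grundy sequence for stack B with g(k) = mex{g(k−s) : s ∈ {3, 5, 7}, s ≤ k}:
k:     0  1  2  3  4  5  6  7  8  9
g(k):  0  0  0  1  1  1  2  2  2  3
So g(9) = 3.
Build the Grundy sequence for stack C with g(k) = mex{g(k−s) : s ∈ {2, 4, 7}, s ≤ k}:
g(0) = mex{} = 0
g(1) = mex{} = 0
g(2) = mex{0} = 1
g(3) = mex{0} = 1
g(4) = mex{0,1} = 2
g(5) = mex{0,1} = 2
g(6) = mex{1,2} = 0
g(7) = mex{0,1,2} = 3
g(8) = mex{0,2} = 1
g(9) = mex{1,2,3} = 0
So g(9) = 0.
By the Sprague-Grundy theorem, the Grundy value of a sum of independent games is the XOR of the component values.
Combined value = 2 XOR 3 XOR 0 = 1.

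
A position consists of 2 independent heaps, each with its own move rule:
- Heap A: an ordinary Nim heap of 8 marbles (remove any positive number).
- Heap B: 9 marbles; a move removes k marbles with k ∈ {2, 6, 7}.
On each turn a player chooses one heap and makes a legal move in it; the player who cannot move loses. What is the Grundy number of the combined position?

8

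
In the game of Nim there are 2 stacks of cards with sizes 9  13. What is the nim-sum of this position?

Bitwise XOR of the heap sizes:
  1001  (9)
  1101  (13)
  ----
  0100  (4)

4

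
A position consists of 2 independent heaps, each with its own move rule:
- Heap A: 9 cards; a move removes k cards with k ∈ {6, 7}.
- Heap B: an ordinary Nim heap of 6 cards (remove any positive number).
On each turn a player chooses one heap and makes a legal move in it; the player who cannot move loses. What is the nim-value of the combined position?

For heap A, compute g(0), g(1), … with moves {6, 7}:
k:     0  1  2  3  4  5  6  7  8  9
g(k):  0  0  0  0  0  0  1  1  1  1
So g(9) = 1.
Heap B is a plain Nim heap of size 6, so its Grundy value is 6.
By the Sprague-Grundy theorem, the Grundy value of a sum of independent games is the XOR of the component values.
Combined value = 1 ⊕ 6 = 7.

7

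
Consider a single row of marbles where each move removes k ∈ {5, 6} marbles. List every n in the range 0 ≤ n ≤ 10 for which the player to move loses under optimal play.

0, 1, 2, 3, 4

Compute g(0), g(1), … for moves {5, 6}:
k:     0  1  2  3  4  5  6  7  8  9 10
g(k):  0  0  0  0  0  1  1  1  1  1  2
The P-positions (g = 0) in 0..10 are 0, 1, 2, 3, 4.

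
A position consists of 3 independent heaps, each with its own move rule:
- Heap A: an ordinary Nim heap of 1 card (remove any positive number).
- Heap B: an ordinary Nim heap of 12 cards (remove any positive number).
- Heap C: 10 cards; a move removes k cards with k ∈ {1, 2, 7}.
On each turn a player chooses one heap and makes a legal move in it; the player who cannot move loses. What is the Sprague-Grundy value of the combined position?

Heap A is a plain Nim heap of size 1, so its Grundy value is 1.
Heap B is a plain Nim heap of size 12, so its Grundy value is 12.
Build the Grundy sequence for heap C with g(k) = mex{g(k−s) : s ∈ {1, 2, 7}, s ≤ k}:
k:     0  1  2  3  4  5  6  7  8  9 10
g(k):  0  1  2  0  1  2  0  1  2  0  1
So g(10) = 1.
By the Sprague-Grundy theorem, the Grundy value of a sum of independent games is the XOR of the component values.
Combined value = 1 ⊕ 12 ⊕ 1 = 12.

12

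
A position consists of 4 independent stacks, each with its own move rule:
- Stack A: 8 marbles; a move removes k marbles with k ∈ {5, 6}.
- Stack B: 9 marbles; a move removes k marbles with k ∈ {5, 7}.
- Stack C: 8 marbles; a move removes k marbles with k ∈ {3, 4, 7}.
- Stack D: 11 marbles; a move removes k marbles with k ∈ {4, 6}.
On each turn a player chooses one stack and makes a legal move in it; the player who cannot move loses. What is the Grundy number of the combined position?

Build the Grundy sequence for stack A with g(k) = mex{g(k−s) : s ∈ {5, 6}, s ≤ k}:
g(0) = mex{} = 0
g(1) = mex{} = 0
g(2) = mex{} = 0
g(3) = mex{} = 0
g(4) = mex{} = 0
g(5) = mex{0} = 1
g(6) = mex{0} = 1
g(7) = mex{0} = 1
g(8) = mex{0} = 1
So g(8) = 1.
Grundy values for stack B (subtraction set {5, 7}):
k:     0  1  2  3  4  5  6  7  8  9
g(k):  0  0  0  0  0  1  1  1  1  1
So g(9) = 1.
For stack C, compute g(0), g(1), … with moves {3, 4, 7}:
k:     0  1  2  3  4  5  6  7  8
g(k):  0  0  0  1  1  1  2  2  2
So g(8) = 2.
For stack D, compute g(0), g(1), … with moves {4, 6}:
g(0) = mex{} = 0
g(1) = mex{} = 0
g(2) = mex{} = 0
g(3) = mex{} = 0
g(4) = mex{0} = 1
g(5) = mex{0} = 1
g(6) = mex{0} = 1
g(7) = mex{0} = 1
g(8) = mex{0,1} = 2
g(9) = mex{0,1} = 2
g(10) = mex{1} = 0
g(11) = mex{1} = 0
So g(11) = 0.
The value of a disjunctive sum is the nim-sum of the parts.
Combined value = 1 XOR 1 XOR 2 XOR 0 = 2.

2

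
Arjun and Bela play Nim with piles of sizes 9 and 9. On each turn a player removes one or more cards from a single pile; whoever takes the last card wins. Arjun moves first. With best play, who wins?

Nim-sum: 9 ⊕ 9 = 0.
The nim-sum is 0, so this is a P-position: the player to move is in a losing position under optimal play; Arjun is about to move from it and so loses — Bela wins.

Bela wins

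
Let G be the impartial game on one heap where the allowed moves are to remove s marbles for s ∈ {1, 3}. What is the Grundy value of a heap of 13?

1

Grundy values for subtraction set {1, 3}:
g(0) = mex{} = 0
g(1) = mex{0} = 1
g(2) = mex{1} = 0
g(3) = mex{0} = 1
g(4) = mex{1} = 0
g(5) = mex{0} = 1
g(6) = mex{1} = 0
g(7) = mex{0} = 1
g(8) = mex{1} = 0
g(9) = mex{0} = 1
g(10) = mex{1} = 0
g(11) = mex{0} = 1
g(12) = mex{1} = 0
g(13) = mex{0} = 1
So g(13) = 1.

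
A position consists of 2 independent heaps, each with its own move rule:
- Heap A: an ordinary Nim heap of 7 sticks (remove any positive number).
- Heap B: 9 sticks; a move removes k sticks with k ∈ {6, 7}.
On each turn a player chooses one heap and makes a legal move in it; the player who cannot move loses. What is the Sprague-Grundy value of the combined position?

Heap A is a plain Nim heap of size 7, so its Grundy value is 7.
For heap B, compute g(0), g(1), … with moves {6, 7}:
g(0) = mex{} = 0
g(1) = mex{} = 0
g(2) = mex{} = 0
g(3) = mex{} = 0
g(4) = mex{} = 0
g(5) = mex{} = 0
g(6) = mex{0} = 1
g(7) = mex{0} = 1
g(8) = mex{0} = 1
g(9) = mex{0} = 1
So g(9) = 1.
The value of a disjunctive sum is the nim-sum of the parts.
Combined value = 7 ⊕ 1 = 6.

6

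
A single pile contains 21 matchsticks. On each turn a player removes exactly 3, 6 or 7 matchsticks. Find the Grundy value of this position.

Build the Grundy sequence with g(k) = mex{g(k−s) : s ∈ {3, 6, 7}, s ≤ k}:
k:     0  1  2  3  4  5  6  7  8  9 10 11 12 13 14 15 16 17 18 19 20 21
g(k):  0  0  0  1  1  1  2  2  2  3  0  0  0  1  1  1  2  2  2  3  0  0
So g(21) = 0.

0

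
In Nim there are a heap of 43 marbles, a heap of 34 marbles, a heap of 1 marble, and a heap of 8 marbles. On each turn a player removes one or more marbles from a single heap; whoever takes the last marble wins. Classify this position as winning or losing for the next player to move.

Losing position

Compute the nim-sum pairwise:
43 ⊕ 34 = 9
9 ⊕ 1 = 8
8 ⊕ 8 = 0
The nim-sum is 0, so this is a P-position: the player to move is in a losing position under optimal play.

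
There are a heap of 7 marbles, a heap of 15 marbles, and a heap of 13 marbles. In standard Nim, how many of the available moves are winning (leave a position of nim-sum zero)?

Bitwise XOR of the heap sizes:
  0111  (7)
  1111  (15)
  1101  (13)
  ----
  0101  (5)
The overall nim-sum is X = 5. A heap of size p has a winning move iff p XOR X < p (reduce it to p XOR X).
  7: 7 XOR 5 = 2 < 7 — winning move (to 2).
  15: 15 XOR 5 = 10 < 15 — winning move (to 10).
  13: 13 XOR 5 = 8 < 13 — winning move (to 8).
That gives 3 winning moves.

3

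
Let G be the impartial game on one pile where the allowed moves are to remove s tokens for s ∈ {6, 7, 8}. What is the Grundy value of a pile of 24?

1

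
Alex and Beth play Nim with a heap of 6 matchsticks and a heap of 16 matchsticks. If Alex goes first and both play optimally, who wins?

Write each in binary and XOR column by column:
  00110  (6)
  10000  (16)
  -----
  10110  (22)
The nim-sum is 22 ≠ 0, so this is an N-position: the player to move can win; Alex has a winning move.

Alex wins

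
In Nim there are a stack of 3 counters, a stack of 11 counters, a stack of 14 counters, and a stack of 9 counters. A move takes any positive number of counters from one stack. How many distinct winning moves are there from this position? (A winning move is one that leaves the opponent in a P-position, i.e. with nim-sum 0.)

Write each in binary and XOR column by column:
  0011  (3)
  1011  (11)
  1110  (14)
  1001  (9)
  ----
  1111  (15)
The overall nim-sum is X = 15. A stack of size p has a winning move iff p XOR X < p (reduce it to p XOR X).
  3: 3 XOR 15 = 12 ≥ 3 — no move.
  11: 11 XOR 15 = 4 < 11 — winning move (to 4).
  14: 14 XOR 15 = 1 < 14 — winning move (to 1).
  9: 9 XOR 15 = 6 < 9 — winning move (to 6).
That gives 3 winning moves.

3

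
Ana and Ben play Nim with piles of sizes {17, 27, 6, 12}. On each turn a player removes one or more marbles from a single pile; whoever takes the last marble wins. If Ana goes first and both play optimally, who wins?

Nim-sum: 17 ⊕ 27 ⊕ 6 ⊕ 12 = 0.
The nim-sum is 0, so this is a P-position: the player to move is in a losing position under optimal play; Ana is about to move from it and so loses — Ben wins.

Ben wins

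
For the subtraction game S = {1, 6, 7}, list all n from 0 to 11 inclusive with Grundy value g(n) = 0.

0, 2, 4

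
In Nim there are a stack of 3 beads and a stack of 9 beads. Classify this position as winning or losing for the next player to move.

Nim-sum: 3 ⊕ 9 = 10.
The nim-sum is 10 ≠ 0, so this is an N-position: the player to move can win.

Winning position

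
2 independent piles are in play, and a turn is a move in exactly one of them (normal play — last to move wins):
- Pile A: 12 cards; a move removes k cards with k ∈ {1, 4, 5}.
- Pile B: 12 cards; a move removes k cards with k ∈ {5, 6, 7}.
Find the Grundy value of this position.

Grundy values for pile A (subtraction set {1, 4, 5}):
k:     0  1  2  3  4  5  6  7  8  9 10 11 12
g(k):  0  1  0  1  2  3  2  3  0  1  0  1  2
So g(12) = 2.
For pile B, compute g(0), g(1), … with moves {5, 6, 7}:
k:     0  1  2  3  4  5  6  7  8  9 10 11 12
g(k):  0  0  0  0  0  1  1  1  1  1  2  2  0
So g(12) = 0.
The value of a disjunctive sum is the nim-sum of the parts.
Combined value = 2 XOR 0 = 2.

2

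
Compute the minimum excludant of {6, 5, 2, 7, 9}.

0

0 is not in the set, so the mex is 0.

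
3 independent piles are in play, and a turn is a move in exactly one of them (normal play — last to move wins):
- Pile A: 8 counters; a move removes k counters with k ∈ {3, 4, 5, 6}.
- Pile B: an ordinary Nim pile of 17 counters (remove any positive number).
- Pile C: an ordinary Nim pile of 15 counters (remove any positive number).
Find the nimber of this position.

28

For pile A, compute g(0), g(1), … with moves {3, 4, 5, 6}:
g(0) = mex{} = 0
g(1) = mex{} = 0
g(2) = mex{} = 0
g(3) = mex{0} = 1
g(4) = mex{0} = 1
g(5) = mex{0} = 1
g(6) = mex{0,1} = 2
g(7) = mex{0,1} = 2
g(8) = mex{0,1} = 2
So g(8) = 2.
Pile B is a plain Nim pile of size 17, so its Grundy value is 17.
Pile C is a plain Nim pile of size 15, so its Grundy value is 15.
The value of a disjunctive sum is the nim-sum of the parts.
Combined value = 2 ⊕ 17 ⊕ 15 = 28.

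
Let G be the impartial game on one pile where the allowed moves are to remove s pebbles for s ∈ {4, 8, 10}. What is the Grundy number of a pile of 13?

Grundy values for subtraction set {4, 8, 10}:
k:     0  1  2  3  4  5  6  7  8  9 10 11 12 13
g(k):  0  0  0  0  1  1  1  1  2  2  2  2  3  3
So g(13) = 3.

3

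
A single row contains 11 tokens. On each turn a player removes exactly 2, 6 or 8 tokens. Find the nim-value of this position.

3

Compute g(0), g(1), … for moves {2, 6, 8}:
k:     0  1  2  3  4  5  6  7  8  9 10 11
g(k):  0  0  1  1  0  0  1  1  2  2  3  3
So g(11) = 3.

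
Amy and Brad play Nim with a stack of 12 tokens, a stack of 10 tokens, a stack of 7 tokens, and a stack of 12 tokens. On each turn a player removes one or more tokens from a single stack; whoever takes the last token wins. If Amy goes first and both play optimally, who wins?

Amy wins

Compute the nim-sum pairwise:
12 XOR 10 = 6
6 XOR 7 = 1
1 XOR 12 = 13
The nim-sum is 13 ≠ 0, so this is an N-position: the player to move can win; Amy has a winning move.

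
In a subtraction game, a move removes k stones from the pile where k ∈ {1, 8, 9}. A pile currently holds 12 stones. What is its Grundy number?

2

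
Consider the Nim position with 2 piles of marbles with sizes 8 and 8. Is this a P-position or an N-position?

Compute the nim-sum pairwise:
8 ⊕ 8 = 0
The nim-sum is 0, so this is a P-position: the player to move is in a losing position under optimal play.

P-position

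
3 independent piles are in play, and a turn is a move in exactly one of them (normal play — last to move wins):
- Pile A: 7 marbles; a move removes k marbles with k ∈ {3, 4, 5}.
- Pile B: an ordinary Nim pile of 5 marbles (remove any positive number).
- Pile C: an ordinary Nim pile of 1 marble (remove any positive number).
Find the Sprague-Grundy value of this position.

6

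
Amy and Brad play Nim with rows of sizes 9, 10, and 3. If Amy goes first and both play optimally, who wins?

Brad wins

In binary:
  1001  (9)
  1010  (10)
  0011  (3)
  ----
  0000  (0)
The nim-sum is 0, so this is a P-position: the player to move is in a losing position under optimal play; Amy is about to move from it and so loses — Brad wins.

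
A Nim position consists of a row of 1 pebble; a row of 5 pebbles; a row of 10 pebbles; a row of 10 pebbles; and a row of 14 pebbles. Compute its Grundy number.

Nim-sum: 1 ⊕ 5 ⊕ 10 ⊕ 10 ⊕ 14 = 10.

10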